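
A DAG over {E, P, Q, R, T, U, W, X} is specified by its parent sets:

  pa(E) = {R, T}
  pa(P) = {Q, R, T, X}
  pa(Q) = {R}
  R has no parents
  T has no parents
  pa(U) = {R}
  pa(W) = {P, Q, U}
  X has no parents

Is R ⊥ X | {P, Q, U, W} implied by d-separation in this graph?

We examine all 6 paths between R and X:
Path 1: R → U → W ← P ← X
  U is a chain here and U is conditioned on, so the path is blocked at U.
Path 2: R → U → W ← Q → P ← X
  U is a chain here and U is conditioned on, so the path is blocked at U.
Path 3: R → P ← X
  P is a collider and P is conditioned on, which opens it — no node blocks this path, so it is active.
Path 4: R → Q → P ← X
  Q is a chain here and Q is conditioned on, so the path is blocked at Q.
Path 5: R → Q → W ← P ← X
  Q is a chain here and Q is conditioned on, so the path is blocked at Q.
Path 6: R → E ← T → P ← X
  E is a collider here and neither E nor any of its descendants is conditioned on, so the collider stays closed — the path is blocked at E.
At least one path is unblocked, so d-separation fails.

No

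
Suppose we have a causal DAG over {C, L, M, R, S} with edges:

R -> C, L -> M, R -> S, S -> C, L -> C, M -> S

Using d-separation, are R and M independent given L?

Yes

4 paths connect R and M; each must be blocked for d-separation to hold:
Path 1: R → S → C ← L → M
  C is a collider here and neither C nor any of its descendants is conditioned on, so the collider stays closed — the path is blocked at C.
Path 2: R → S ← M
  S is a collider here and neither S nor any of its descendants is conditioned on, so the collider stays closed — the path is blocked at S.
Path 3: R → C ← S ← M
  C is a collider here and neither C nor any of its descendants is conditioned on, so the collider stays closed — the path is blocked at C.
Path 4: R → C ← L → M
  C is a collider here and neither C nor any of its descendants is conditioned on, so the collider stays closed — the path is blocked at C.
Every path is blocked, so R and M are d-separated given {L}.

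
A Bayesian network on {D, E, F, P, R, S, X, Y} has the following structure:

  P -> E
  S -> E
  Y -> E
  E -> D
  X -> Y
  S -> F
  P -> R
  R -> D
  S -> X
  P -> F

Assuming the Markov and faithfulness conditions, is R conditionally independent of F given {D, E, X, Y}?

No

6 paths connect R and F; each must be blocked for d-separation to hold:
Path 1: R → D ← E ← Y ← X ← S → F
  E is a chain here and E is conditioned on, so the path is blocked at E.
Path 2: R → D ← E ← P → F
  E is a chain here and E is conditioned on, so the path is blocked at E.
Path 3: R → D ← E ← S → F
  E is a chain here and E is conditioned on, so the path is blocked at E.
Path 4: R ← P → F
  P is a fork and P is not conditioned on — no node blocks this path, so it is active.
Path 5: R ← P → E ← Y ← X ← S → F
  Y is a chain here and Y is conditioned on, so the path is blocked at Y.
Path 6: R ← P → E ← S → F
  P is a fork and P is not conditioned on; E is a collider and E is conditioned on, which opens it; S is a fork and S is not conditioned on — no node blocks this path, so it is active.
Since the path R ← P → F is active, R and F are not d-separated given {D, E, X, Y}.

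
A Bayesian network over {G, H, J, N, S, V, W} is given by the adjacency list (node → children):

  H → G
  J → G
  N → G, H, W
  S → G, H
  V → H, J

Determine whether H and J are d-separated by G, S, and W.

Enumerating the 4 paths from H to J and testing each for blocking by {G, S, W}:
Path 1: H ← N → G ← J
  N is a fork and N is not conditioned on; G is a collider and G is conditioned on, which opens it — no node blocks this path, so it is active.
Path 2: H ← S → G ← J
  S is a fork here and S is conditioned on, so the path is blocked at S.
Path 3: H ← V → J
  V is a fork and V is not conditioned on — no node blocks this path, so it is active.
Path 4: H → G ← J
  G is a collider and G is conditioned on, which opens it — no node blocks this path, so it is active.
Because an active path exists, H and J are not d-separated.

No — H and J are not d-separated given {G, S, W}.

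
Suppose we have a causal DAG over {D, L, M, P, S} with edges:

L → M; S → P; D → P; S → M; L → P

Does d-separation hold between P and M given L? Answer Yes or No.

No

We examine all 2 paths between P and M:
  1. P ← S → M — S:fork[open] ⇒ active
  2. P ← L → M — L:fork[blocks] ⇒ blocked
Because an active path exists, P and M are not d-separated.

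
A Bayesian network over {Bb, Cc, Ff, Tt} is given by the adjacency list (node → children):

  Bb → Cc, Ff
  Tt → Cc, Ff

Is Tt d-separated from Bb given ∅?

2 paths connect Tt and Bb; each must be blocked for d-separation to hold:
  1. Tt → Ff ← Bb — Ff:collider[blocks] ⇒ blocked
  2. Tt → Cc ← Bb — Cc:collider[blocks] ⇒ blocked
All paths are blocked; Tt ⊥ Bb | ∅ holds.

Yes — Tt and Bb are d-separated given ∅.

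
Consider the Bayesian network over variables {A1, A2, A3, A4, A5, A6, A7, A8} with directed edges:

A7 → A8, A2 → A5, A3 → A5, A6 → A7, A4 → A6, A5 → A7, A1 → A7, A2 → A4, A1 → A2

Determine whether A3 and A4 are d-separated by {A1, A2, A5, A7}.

Yes

Enumerating the 4 paths from A3 to A4 and testing each for blocking by {A1, A2, A5, A7}:
Path 1: A3 → A5 ← A2 → A4
  A2 is a fork here and A2 is conditioned on, so the path is blocked at A2.
Path 2: A3 → A5 ← A2 ← A1 → A7 ← A6 ← A4
  A2 is a chain here and A2 is conditioned on, so the path is blocked at A2.
Path 3: A3 → A5 → A7 ← A6 ← A4
  A5 is a chain here and A5 is conditioned on, so the path is blocked at A5.
Path 4: A3 → A5 → A7 ← A1 → A2 → A4
  A5 is a chain here and A5 is conditioned on, so the path is blocked at A5.
All paths are blocked; A3 ⊥ A4 | {A1, A2, A5, A7} holds.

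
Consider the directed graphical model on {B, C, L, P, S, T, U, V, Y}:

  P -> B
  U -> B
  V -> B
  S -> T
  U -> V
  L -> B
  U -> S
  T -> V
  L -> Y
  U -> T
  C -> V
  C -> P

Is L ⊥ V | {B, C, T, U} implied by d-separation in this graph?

We examine all 5 paths between L and V:
Path 1: L → B ← U → T → V
  U is a fork here and U is conditioned on, so the path is blocked at U.
Path 2: L → B ← U → V
  U is a fork here and U is conditioned on, so the path is blocked at U.
Path 3: L → B ← U → S → T → V
  U is a fork here and U is conditioned on, so the path is blocked at U.
Path 4: L → B ← P ← C → V
  C is a fork here and C is conditioned on, so the path is blocked at C.
Path 5: L → B ← V
  B is a collider and B is conditioned on, which opens it — no node blocks this path, so it is active.
Because an active path exists, L and V are not d-separated.

No — L and V are not d-separated given {B, C, T, U}.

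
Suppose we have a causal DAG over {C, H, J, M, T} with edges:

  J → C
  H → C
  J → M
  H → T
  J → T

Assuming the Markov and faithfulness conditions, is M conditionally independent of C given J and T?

We examine all 2 paths between M and C:
Path 1: M ← J → T ← H → C
  J is a fork here and J is conditioned on, so the path is blocked at J.
Path 2: M ← J → C
  J is a fork here and J is conditioned on, so the path is blocked at J.
All paths are blocked; M ⊥ C | {J, T} holds.

Yes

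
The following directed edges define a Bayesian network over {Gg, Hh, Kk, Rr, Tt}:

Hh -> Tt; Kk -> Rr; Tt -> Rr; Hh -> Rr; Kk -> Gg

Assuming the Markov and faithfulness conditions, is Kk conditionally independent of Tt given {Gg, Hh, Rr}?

No

There are 2 undirected paths between Kk and Tt; checking each against the conditioning set {Gg, Hh, Rr}:
  1. Kk → Rr ← Tt — Rr:collider[open] ⇒ active
  2. Kk → Rr ← Hh → Tt — Rr:collider[open]; Hh:fork[blocks] ⇒ blocked
At least one path is unblocked, so d-separation fails.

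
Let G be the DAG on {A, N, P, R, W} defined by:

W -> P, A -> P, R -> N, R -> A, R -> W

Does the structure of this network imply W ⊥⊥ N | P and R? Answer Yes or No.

Yes

Enumerating the 2 paths from W to N and testing each for blocking by {P, R}:
  1. W → P ← A ← R → N — P:collider[open]; A:chain[open]; R:fork[blocks] ⇒ blocked
  2. W ← R → N — R:fork[blocks] ⇒ blocked
All paths are blocked; W ⊥ N | {P, R} holds.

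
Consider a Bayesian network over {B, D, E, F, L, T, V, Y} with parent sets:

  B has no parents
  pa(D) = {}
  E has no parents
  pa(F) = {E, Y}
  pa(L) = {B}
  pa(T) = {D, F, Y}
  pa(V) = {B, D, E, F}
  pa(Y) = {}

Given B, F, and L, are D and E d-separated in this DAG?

Enumerating the 6 paths from D to E and testing each for blocking by {B, F, L}:
Path 1: D → T ← Y → F → V ← E
  T is a collider here and neither T nor any of its descendants is conditioned on, so the collider stays closed — the path is blocked at T.
Path 2: D → T ← Y → F ← E
  T is a collider here and neither T nor any of its descendants is conditioned on, so the collider stays closed — the path is blocked at T.
Path 3: D → T ← F → V ← E
  T is a collider here and neither T nor any of its descendants is conditioned on, so the collider stays closed — the path is blocked at T.
Path 4: D → T ← F ← E
  T is a collider here and neither T nor any of its descendants is conditioned on, so the collider stays closed — the path is blocked at T.
Path 5: D → V ← F ← E
  V is a collider here and neither V nor any of its descendants is conditioned on, so the collider stays closed — the path is blocked at V.
Path 6: D → V ← E
  V is a collider here and neither V nor any of its descendants is conditioned on, so the collider stays closed — the path is blocked at V.
All paths are blocked; D ⊥ E | {B, F, L} holds.

Yes — D and E are d-separated given {B, F, L}.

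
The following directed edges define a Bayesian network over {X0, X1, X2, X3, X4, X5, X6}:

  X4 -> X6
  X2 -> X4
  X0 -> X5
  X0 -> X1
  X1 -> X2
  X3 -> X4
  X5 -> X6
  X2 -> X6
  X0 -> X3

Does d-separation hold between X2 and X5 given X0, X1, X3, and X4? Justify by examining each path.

We examine all 6 paths between X2 and X5:
Path 1: X2 → X4 ← X3 ← X0 → X5
  X3 is a chain here and X3 is conditioned on, so the path is blocked at X3.
Path 2: X2 → X4 → X6 ← X5
  X4 is a chain here and X4 is conditioned on, so the path is blocked at X4.
Path 3: X2 ← X1 ← X0 → X3 → X4 → X6 ← X5
  X1 is a chain here and X1 is conditioned on, so the path is blocked at X1.
Path 4: X2 ← X1 ← X0 → X5
  X1 is a chain here and X1 is conditioned on, so the path is blocked at X1.
Path 5: X2 → X6 ← X4 ← X3 ← X0 → X5
  X6 is a collider here and neither X6 nor any of its descendants is conditioned on, so the collider stays closed — the path is blocked at X6.
Path 6: X2 → X6 ← X5
  X6 is a collider here and neither X6 nor any of its descendants is conditioned on, so the collider stays closed — the path is blocked at X6.
All paths are blocked; X2 ⊥ X5 | {X0, X1, X3, X4} holds.

Yes — X2 and X5 are d-separated given {X0, X1, X3, X4}.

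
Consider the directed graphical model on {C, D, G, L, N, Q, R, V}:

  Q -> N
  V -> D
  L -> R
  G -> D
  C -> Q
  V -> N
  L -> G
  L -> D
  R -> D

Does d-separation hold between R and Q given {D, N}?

There are 3 undirected paths between R and Q; checking each against the conditioning set {D, N}:
Path 1: R ← L → G → D ← V → N ← Q
  L is a fork and L is not conditioned on; G is a chain and G is not conditioned on; D is a collider and D is conditioned on, which opens it; V is a fork and V is not conditioned on; N is a collider and N is conditioned on, which opens it — no node blocks this path, so it is active.
Path 2: R ← L → D ← V → N ← Q
  L is a fork and L is not conditioned on; D is a collider and D is conditioned on, which opens it; V is a fork and V is not conditioned on; N is a collider and N is conditioned on, which opens it — no node blocks this path, so it is active.
Path 3: R → D ← V → N ← Q
  D is a collider and D is conditioned on, which opens it; V is a fork and V is not conditioned on; N is a collider and N is conditioned on, which opens it — no node blocks this path, so it is active.
Because an active path exists, R and Q are not d-separated.

No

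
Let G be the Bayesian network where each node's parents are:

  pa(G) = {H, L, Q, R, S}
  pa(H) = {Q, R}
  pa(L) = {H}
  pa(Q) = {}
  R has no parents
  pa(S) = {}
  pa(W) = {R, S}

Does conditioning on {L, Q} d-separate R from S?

Yes — R and S are d-separated given {L, Q}.

5 paths connect R and S; each must be blocked for d-separation to hold:
Path 1: R → G ← S
  G is a collider here and neither G nor any of its descendants is conditioned on, so the collider stays closed — the path is blocked at G.
Path 2: R → W ← S
  W is a collider here and neither W nor any of its descendants is conditioned on, so the collider stays closed — the path is blocked at W.
Path 3: R → H → G ← S
  G is a collider here and neither G nor any of its descendants is conditioned on, so the collider stays closed — the path is blocked at G.
Path 4: R → H ← Q → G ← S
  Q is a fork here and Q is conditioned on, so the path is blocked at Q.
Path 5: R → H → L → G ← S
  L is a chain here and L is conditioned on, so the path is blocked at L.
Since every path is blocked, d-separation holds.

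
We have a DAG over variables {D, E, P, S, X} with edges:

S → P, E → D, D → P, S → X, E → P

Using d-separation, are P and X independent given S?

Yes

Only one path connects P and X:
  1. P ← S → X — S:fork[blocks] ⇒ blocked
Every path is blocked, so P and X are d-separated given {S}.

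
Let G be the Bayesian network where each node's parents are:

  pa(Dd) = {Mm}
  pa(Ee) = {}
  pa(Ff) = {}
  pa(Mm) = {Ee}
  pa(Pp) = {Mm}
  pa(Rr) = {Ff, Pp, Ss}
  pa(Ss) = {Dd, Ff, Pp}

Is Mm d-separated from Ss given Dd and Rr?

No

We examine all 4 paths between Mm and Ss:
  1. Mm → Dd → Ss — Dd:chain[blocks] ⇒ blocked
  2. Mm → Pp → Rr ← Ff → Ss — Pp:chain[open]; Rr:collider[open]; Ff:fork[open] ⇒ active
  3. Mm → Pp → Rr ← Ss — Pp:chain[open]; Rr:collider[open] ⇒ active
  4. Mm → Pp → Ss — Pp:chain[open] ⇒ active
Since the path Mm → Pp → Rr ← Ff → Ss is active, Mm and Ss are not d-separated given {Dd, Rr}.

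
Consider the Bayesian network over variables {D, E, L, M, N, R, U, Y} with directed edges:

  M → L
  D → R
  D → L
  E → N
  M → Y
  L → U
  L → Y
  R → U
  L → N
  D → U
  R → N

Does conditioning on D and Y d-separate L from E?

Yes

There are 5 undirected paths between L and E; checking each against the conditioning set {D, Y}:
Path 1: L → U ← R → N ← E
  U is a collider here and neither U nor any of its descendants is conditioned on, so the collider stays closed — the path is blocked at U.
Path 2: L → U ← D → R → N ← E
  U is a collider here and neither U nor any of its descendants is conditioned on, so the collider stays closed — the path is blocked at U.
Path 3: L ← D → R → N ← E
  D is a fork here and D is conditioned on, so the path is blocked at D.
Path 4: L ← D → U ← R → N ← E
  D is a fork here and D is conditioned on, so the path is blocked at D.
Path 5: L → N ← E
  N is a collider here and neither N nor any of its descendants is conditioned on, so the collider stays closed — the path is blocked at N.
Every path is blocked, so L and E are d-separated given {D, Y}.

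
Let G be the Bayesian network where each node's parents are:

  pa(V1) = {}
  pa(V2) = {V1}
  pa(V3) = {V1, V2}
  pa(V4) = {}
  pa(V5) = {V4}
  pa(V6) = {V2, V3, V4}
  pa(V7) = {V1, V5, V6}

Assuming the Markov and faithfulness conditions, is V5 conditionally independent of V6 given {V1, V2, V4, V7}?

No

Enumerating the 6 paths from V5 to V6 and testing each for blocking by {V1, V2, V4, V7}:
Path 1: V5 ← V4 → V6
  V4 is a fork here and V4 is conditioned on, so the path is blocked at V4.
Path 2: V5 → V7 ← V1 → V2 → V6
  V1 is a fork here and V1 is conditioned on, so the path is blocked at V1.
Path 3: V5 → V7 ← V1 → V2 → V3 → V6
  V1 is a fork here and V1 is conditioned on, so the path is blocked at V1.
Path 4: V5 → V7 ← V1 → V3 → V6
  V1 is a fork here and V1 is conditioned on, so the path is blocked at V1.
Path 5: V5 → V7 ← V1 → V3 ← V2 → V6
  V1 is a fork here and V1 is conditioned on, so the path is blocked at V1.
Path 6: V5 → V7 ← V6
  V7 is a collider and V7 is conditioned on, which opens it — no node blocks this path, so it is active.
Because an active path exists, V5 and V6 are not d-separated.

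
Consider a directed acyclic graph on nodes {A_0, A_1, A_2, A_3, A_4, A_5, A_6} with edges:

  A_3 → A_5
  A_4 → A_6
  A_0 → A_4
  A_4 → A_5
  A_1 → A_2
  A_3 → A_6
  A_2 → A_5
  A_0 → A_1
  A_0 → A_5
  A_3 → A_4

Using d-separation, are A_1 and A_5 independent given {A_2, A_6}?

We examine all 5 paths between A_1 and A_5:
Path 1: A_1 ← A_0 → A_5
  A_0 is a fork and A_0 is not conditioned on — no node blocks this path, so it is active.
Path 2: A_1 ← A_0 → A_4 → A_5
  A_0 is a fork and A_0 is not conditioned on; A_4 is a chain and A_4 is not conditioned on — no node blocks this path, so it is active.
Path 3: A_1 ← A_0 → A_4 ← A_3 → A_5
  A_0 is a fork and A_0 is not conditioned on; A_4 is a collider and its descendant A_6 is conditioned on, which opens it; A_3 is a fork and A_3 is not conditioned on — no node blocks this path, so it is active.
Path 4: A_1 ← A_0 → A_4 → A_6 ← A_3 → A_5
  A_0 is a fork and A_0 is not conditioned on; A_4 is a chain and A_4 is not conditioned on; A_6 is a collider and A_6 is conditioned on, which opens it; A_3 is a fork and A_3 is not conditioned on — no node blocks this path, so it is active.
Path 5: A_1 → A_2 → A_5
  A_2 is a chain here and A_2 is conditioned on, so the path is blocked at A_2.
Since the path A_1 ← A_0 → A_5 is active, A_1 and A_5 are not d-separated given {A_2, A_6}.

No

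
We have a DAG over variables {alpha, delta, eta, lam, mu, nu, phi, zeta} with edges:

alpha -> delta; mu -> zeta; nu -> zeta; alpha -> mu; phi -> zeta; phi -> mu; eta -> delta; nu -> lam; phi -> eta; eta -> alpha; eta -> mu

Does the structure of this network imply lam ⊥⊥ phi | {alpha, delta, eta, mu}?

5 paths connect lam and phi; each must be blocked for d-separation to hold:
Path 1: lam ← nu → zeta ← phi
  zeta is a collider here and neither zeta nor any of its descendants is conditioned on, so the collider stays closed — the path is blocked at zeta.
Path 2: lam ← nu → zeta ← mu ← alpha → delta ← eta ← phi
  zeta is a collider here and neither zeta nor any of its descendants is conditioned on, so the collider stays closed — the path is blocked at zeta.
Path 3: lam ← nu → zeta ← mu ← alpha ← eta ← phi
  zeta is a collider here and neither zeta nor any of its descendants is conditioned on, so the collider stays closed — the path is blocked at zeta.
Path 4: lam ← nu → zeta ← mu ← phi
  zeta is a collider here and neither zeta nor any of its descendants is conditioned on, so the collider stays closed — the path is blocked at zeta.
Path 5: lam ← nu → zeta ← mu ← eta ← phi
  zeta is a collider here and neither zeta nor any of its descendants is conditioned on, so the collider stays closed — the path is blocked at zeta.
Every path is blocked, so lam and phi are d-separated given {alpha, delta, eta, mu}.

Yes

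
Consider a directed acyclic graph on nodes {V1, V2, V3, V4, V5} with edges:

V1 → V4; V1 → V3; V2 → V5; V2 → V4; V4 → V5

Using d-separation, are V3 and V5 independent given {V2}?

No

We examine all 2 paths between V3 and V5:
Path 1: V3 ← V1 → V4 ← V2 → V5
  V4 is a collider here and neither V4 nor any of its descendants is conditioned on, so the collider stays closed — the path is blocked at V4.
Path 2: V3 ← V1 → V4 → V5
  V1 is a fork and V1 is not conditioned on; V4 is a chain and V4 is not conditioned on — no node blocks this path, so it is active.
At least one path is unblocked, so d-separation fails.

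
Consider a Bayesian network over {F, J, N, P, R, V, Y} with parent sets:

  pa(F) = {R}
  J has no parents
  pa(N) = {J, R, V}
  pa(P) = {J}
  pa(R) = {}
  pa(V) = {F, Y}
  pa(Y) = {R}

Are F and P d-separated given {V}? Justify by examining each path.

Yes — F and P are d-separated given {V}.

4 paths connect F and P; each must be blocked for d-separation to hold:
Path 1: F → V → N ← J → P
  V is a chain here and V is conditioned on, so the path is blocked at V.
Path 2: F → V ← Y ← R → N ← J → P
  N is a collider here and neither N nor any of its descendants is conditioned on, so the collider stays closed — the path is blocked at N.
Path 3: F ← R → N ← J → P
  N is a collider here and neither N nor any of its descendants is conditioned on, so the collider stays closed — the path is blocked at N.
Path 4: F ← R → Y → V → N ← J → P
  V is a chain here and V is conditioned on, so the path is blocked at V.
Since every path is blocked, d-separation holds.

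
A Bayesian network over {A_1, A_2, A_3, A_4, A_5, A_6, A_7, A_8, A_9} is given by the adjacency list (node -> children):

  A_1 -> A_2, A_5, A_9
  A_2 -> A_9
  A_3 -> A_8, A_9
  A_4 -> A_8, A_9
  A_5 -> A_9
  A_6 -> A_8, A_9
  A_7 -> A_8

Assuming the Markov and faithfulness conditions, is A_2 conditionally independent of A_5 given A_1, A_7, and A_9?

No — A_2 and A_5 are not d-separated given {A_1, A_7, A_9}.

4 paths connect A_2 and A_5; each must be blocked for d-separation to hold:
Path 1: A_2 → A_9 ← A_5
  A_9 is a collider and A_9 is conditioned on, which opens it — no node blocks this path, so it is active.
Path 2: A_2 → A_9 ← A_1 → A_5
  A_1 is a fork here and A_1 is conditioned on, so the path is blocked at A_1.
Path 3: A_2 ← A_1 → A_9 ← A_5
  A_1 is a fork here and A_1 is conditioned on, so the path is blocked at A_1.
Path 4: A_2 ← A_1 → A_5
  A_1 is a fork here and A_1 is conditioned on, so the path is blocked at A_1.
At least one path is unblocked, so d-separation fails.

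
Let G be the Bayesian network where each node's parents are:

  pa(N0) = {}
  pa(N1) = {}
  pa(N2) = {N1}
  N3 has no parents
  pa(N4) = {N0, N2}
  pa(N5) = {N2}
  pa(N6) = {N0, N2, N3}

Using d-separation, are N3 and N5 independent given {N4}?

There are 2 undirected paths between N3 and N5; checking each against the conditioning set {N4}:
Path 1: N3 → N6 ← N2 → N5
  N6 is a collider here and neither N6 nor any of its descendants is conditioned on, so the collider stays closed — the path is blocked at N6.
Path 2: N3 → N6 ← N0 → N4 ← N2 → N5
  N6 is a collider here and neither N6 nor any of its descendants is conditioned on, so the collider stays closed — the path is blocked at N6.
All paths are blocked; N3 ⊥ N5 | {N4} holds.

Yes — N3 and N5 are d-separated given {N4}.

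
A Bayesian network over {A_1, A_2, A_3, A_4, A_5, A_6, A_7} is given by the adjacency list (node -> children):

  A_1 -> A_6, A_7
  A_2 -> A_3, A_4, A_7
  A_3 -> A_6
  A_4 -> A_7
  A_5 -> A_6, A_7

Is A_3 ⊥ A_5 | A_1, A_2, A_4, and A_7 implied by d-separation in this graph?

We examine all 6 paths between A_3 and A_5:
  1. A_3 ← A_2 → A_4 → A_7 ← A_5 — A_2:fork[blocks]; A_4:chain[blocks]; A_7:collider[open] ⇒ blocked
  2. A_3 ← A_2 → A_4 → A_7 ← A_1 → A_6 ← A_5 — A_2:fork[blocks]; A_4:chain[blocks]; A_7:collider[open]; A_1:fork[blocks]; A_6:collider[blocks] ⇒ blocked
  3. A_3 ← A_2 → A_7 ← A_5 — A_2:fork[blocks]; A_7:collider[open] ⇒ blocked
  4. A_3 ← A_2 → A_7 ← A_1 → A_6 ← A_5 — A_2:fork[blocks]; A_7:collider[open]; A_1:fork[blocks]; A_6:collider[blocks] ⇒ blocked
  5. A_3 → A_6 ← A_5 — A_6:collider[blocks] ⇒ blocked
  6. A_3 → A_6 ← A_1 → A_7 ← A_5 — A_6:collider[blocks]; A_1:fork[blocks]; A_7:collider[open] ⇒ blocked
All paths are blocked; A_3 ⊥ A_5 | {A_1, A_2, A_4, A_7} holds.

Yes — A_3 and A_5 are d-separated given {A_1, A_2, A_4, A_7}.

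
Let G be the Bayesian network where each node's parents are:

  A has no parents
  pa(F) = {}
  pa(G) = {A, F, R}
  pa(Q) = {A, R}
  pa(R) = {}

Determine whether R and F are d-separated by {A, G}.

2 paths connect R and F; each must be blocked for d-separation to hold:
Path 1: R → Q ← A → G ← F
  Q is a collider here and neither Q nor any of its descendants is conditioned on, so the collider stays closed — the path is blocked at Q.
Path 2: R → G ← F
  G is a collider and G is conditioned on, which opens it — no node blocks this path, so it is active.
Because an active path exists, R and F are not d-separated.

No — R and F are not d-separated given {A, G}.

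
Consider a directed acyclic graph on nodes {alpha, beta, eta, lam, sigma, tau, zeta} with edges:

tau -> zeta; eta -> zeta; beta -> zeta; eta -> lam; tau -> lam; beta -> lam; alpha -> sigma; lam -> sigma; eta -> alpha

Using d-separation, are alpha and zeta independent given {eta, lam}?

Yes

Enumerating the 6 paths from alpha to zeta and testing each for blocking by {eta, lam}:
  1. alpha → sigma ← lam ← tau → zeta — sigma:collider[blocks]; lam:chain[blocks]; tau:fork[open] ⇒ blocked
  2. alpha → sigma ← lam ← beta → zeta — sigma:collider[blocks]; lam:chain[blocks]; beta:fork[open] ⇒ blocked
  3. alpha → sigma ← lam ← eta → zeta — sigma:collider[blocks]; lam:chain[blocks]; eta:fork[blocks] ⇒ blocked
  4. alpha ← eta → zeta — eta:fork[blocks] ⇒ blocked
  5. alpha ← eta → lam ← tau → zeta — eta:fork[blocks]; lam:collider[open]; tau:fork[open] ⇒ blocked
  6. alpha ← eta → lam ← beta → zeta — eta:fork[blocks]; lam:collider[open]; beta:fork[open] ⇒ blocked
Since every path is blocked, d-separation holds.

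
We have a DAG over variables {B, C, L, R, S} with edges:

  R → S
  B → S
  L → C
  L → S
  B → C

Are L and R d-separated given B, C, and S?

2 paths connect L and R; each must be blocked for d-separation to hold:
  1. L → C ← B → S ← R — C:collider[open]; B:fork[blocks]; S:collider[open] ⇒ blocked
  2. L → S ← R — S:collider[open] ⇒ active
Since the path L → S ← R is active, L and R are not d-separated given {B, C, S}.

No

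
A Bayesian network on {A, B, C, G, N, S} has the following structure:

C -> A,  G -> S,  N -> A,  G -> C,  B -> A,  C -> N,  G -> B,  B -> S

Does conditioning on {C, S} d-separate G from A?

4 paths connect G and A; each must be blocked for d-separation to hold:
  1. G → B → A — B:chain[open] ⇒ active
  2. G → S ← B → A — S:collider[open]; B:fork[open] ⇒ active
  3. G → C → N → A — C:chain[blocks]; N:chain[open] ⇒ blocked
  4. G → C → A — C:chain[blocks] ⇒ blocked
At least one path is unblocked, so d-separation fails.

No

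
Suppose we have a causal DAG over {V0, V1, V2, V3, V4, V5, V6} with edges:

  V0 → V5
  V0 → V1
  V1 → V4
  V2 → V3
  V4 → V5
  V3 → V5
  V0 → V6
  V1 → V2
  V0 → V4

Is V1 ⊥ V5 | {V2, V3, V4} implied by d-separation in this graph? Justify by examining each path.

No

Enumerating the 5 paths from V1 to V5 and testing each for blocking by {V2, V3, V4}:
  1. V1 ← V0 → V5 — V0:fork[open] ⇒ active
  2. V1 ← V0 → V4 → V5 — V0:fork[open]; V4:chain[blocks] ⇒ blocked
  3. V1 → V4 → V5 — V4:chain[blocks] ⇒ blocked
  4. V1 → V4 ← V0 → V5 — V4:collider[open]; V0:fork[open] ⇒ active
  5. V1 → V2 → V3 → V5 — V2:chain[blocks]; V3:chain[blocks] ⇒ blocked
Since the path V1 ← V0 → V5 is active, V1 and V5 are not d-separated given {V2, V3, V4}.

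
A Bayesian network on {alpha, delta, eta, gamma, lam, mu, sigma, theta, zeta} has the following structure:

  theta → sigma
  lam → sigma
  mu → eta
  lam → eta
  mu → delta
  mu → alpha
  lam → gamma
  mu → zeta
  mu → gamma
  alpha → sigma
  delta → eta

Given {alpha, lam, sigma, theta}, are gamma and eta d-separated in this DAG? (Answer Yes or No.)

No

There are 6 undirected paths between gamma and eta; checking each against the conditioning set {alpha, lam, sigma, theta}:
Path 1: gamma ← lam → sigma ← alpha ← mu → delta → eta
  lam is a fork here and lam is conditioned on, so the path is blocked at lam.
Path 2: gamma ← lam → sigma ← alpha ← mu → eta
  lam is a fork here and lam is conditioned on, so the path is blocked at lam.
Path 3: gamma ← lam → eta
  lam is a fork here and lam is conditioned on, so the path is blocked at lam.
Path 4: gamma ← mu → delta → eta
  mu is a fork and mu is not conditioned on; delta is a chain and delta is not conditioned on — no node blocks this path, so it is active.
Path 5: gamma ← mu → eta
  mu is a fork and mu is not conditioned on — no node blocks this path, so it is active.
Path 6: gamma ← mu → alpha → sigma ← lam → eta
  alpha is a chain here and alpha is conditioned on, so the path is blocked at alpha.
Because an active path exists, gamma and eta are not d-separated.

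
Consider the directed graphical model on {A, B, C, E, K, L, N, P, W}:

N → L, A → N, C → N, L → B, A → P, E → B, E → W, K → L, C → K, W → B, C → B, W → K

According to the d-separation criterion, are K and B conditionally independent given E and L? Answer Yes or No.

No

We examine all 6 paths between K and B:
  1. K → L → B — L:chain[blocks] ⇒ blocked
  2. K → L ← N ← C → B — L:collider[open]; N:chain[open]; C:fork[open] ⇒ active
  3. K ← C → B — C:fork[open] ⇒ active
  4. K ← C → N → L → B — C:fork[open]; N:chain[open]; L:chain[blocks] ⇒ blocked
  5. K ← W ← E → B — W:chain[open]; E:fork[blocks] ⇒ blocked
  6. K ← W → B — W:fork[open] ⇒ active
Since the path K → L ← N ← C → B is active, K and B are not d-separated given {E, L}.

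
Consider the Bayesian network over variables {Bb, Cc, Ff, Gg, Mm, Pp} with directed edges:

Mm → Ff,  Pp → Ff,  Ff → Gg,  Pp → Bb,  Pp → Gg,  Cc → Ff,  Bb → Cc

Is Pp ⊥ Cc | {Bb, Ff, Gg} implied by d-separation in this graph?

No

3 paths connect Pp and Cc; each must be blocked for d-separation to hold:
Path 1: Pp → Bb → Cc
  Bb is a chain here and Bb is conditioned on, so the path is blocked at Bb.
Path 2: Pp → Ff ← Cc
  Ff is a collider and Ff is conditioned on, which opens it — no node blocks this path, so it is active.
Path 3: Pp → Gg ← Ff ← Cc
  Ff is a chain here and Ff is conditioned on, so the path is blocked at Ff.
Because an active path exists, Pp and Cc are not d-separated.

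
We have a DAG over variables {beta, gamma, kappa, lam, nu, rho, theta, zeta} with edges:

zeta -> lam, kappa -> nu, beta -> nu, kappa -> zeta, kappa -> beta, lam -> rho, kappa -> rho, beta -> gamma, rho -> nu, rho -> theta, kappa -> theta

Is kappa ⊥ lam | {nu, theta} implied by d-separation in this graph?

No

There are 5 undirected paths between kappa and lam; checking each against the conditioning set {nu, theta}:
Path 1: kappa → rho ← lam
  rho is a collider and its descendant theta is conditioned on, which opens it — no node blocks this path, so it is active.
Path 2: kappa → theta ← rho ← lam
  theta is a collider and theta is conditioned on, which opens it; rho is a chain and rho is not conditioned on — no node blocks this path, so it is active.
Path 3: kappa → beta → nu ← rho ← lam
  beta is a chain and beta is not conditioned on; nu is a collider and nu is conditioned on, which opens it; rho is a chain and rho is not conditioned on — no node blocks this path, so it is active.
Path 4: kappa → nu ← rho ← lam
  nu is a collider and nu is conditioned on, which opens it; rho is a chain and rho is not conditioned on — no node blocks this path, so it is active.
Path 5: kappa → zeta → lam
  zeta is a chain and zeta is not conditioned on — no node blocks this path, so it is active.
At least one path is unblocked, so d-separation fails.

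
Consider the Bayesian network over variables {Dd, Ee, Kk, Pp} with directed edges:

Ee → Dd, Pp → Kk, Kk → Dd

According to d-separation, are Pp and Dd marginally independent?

No — Pp and Dd are not d-separated given ∅.

Only one path connects Pp and Dd:
  1. Pp → Kk → Dd — Kk:chain[open] ⇒ active
At least one path is unblocked, so d-separation fails.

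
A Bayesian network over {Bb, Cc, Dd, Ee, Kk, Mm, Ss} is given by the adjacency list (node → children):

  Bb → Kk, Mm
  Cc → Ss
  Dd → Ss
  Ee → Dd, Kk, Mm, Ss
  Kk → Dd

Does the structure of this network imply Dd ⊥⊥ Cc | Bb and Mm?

Yes — Dd and Cc are d-separated given {Bb, Mm}.

There are 4 undirected paths between Dd and Cc; checking each against the conditioning set {Bb, Mm}:
Path 1: Dd ← Ee → Ss ← Cc
  Ss is a collider here and neither Ss nor any of its descendants is conditioned on, so the collider stays closed — the path is blocked at Ss.
Path 2: Dd ← Kk ← Ee → Ss ← Cc
  Ss is a collider here and neither Ss nor any of its descendants is conditioned on, so the collider stays closed — the path is blocked at Ss.
Path 3: Dd ← Kk ← Bb → Mm ← Ee → Ss ← Cc
  Bb is a fork here and Bb is conditioned on, so the path is blocked at Bb.
Path 4: Dd → Ss ← Cc
  Ss is a collider here and neither Ss nor any of its descendants is conditioned on, so the collider stays closed — the path is blocked at Ss.
All paths are blocked; Dd ⊥ Cc | {Bb, Mm} holds.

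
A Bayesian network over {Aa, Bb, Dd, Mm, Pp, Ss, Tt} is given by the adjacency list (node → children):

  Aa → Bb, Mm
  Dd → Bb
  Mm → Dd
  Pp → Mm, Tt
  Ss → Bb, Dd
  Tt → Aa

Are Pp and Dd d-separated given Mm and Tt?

There are 6 undirected paths between Pp and Dd; checking each against the conditioning set {Mm, Tt}:
Path 1: Pp → Mm → Dd
  Mm is a chain here and Mm is conditioned on, so the path is blocked at Mm.
Path 2: Pp → Mm ← Aa → Bb ← Dd
  Bb is a collider here and neither Bb nor any of its descendants is conditioned on, so the collider stays closed — the path is blocked at Bb.
Path 3: Pp → Mm ← Aa → Bb ← Ss → Dd
  Bb is a collider here and neither Bb nor any of its descendants is conditioned on, so the collider stays closed — the path is blocked at Bb.
Path 4: Pp → Tt → Aa → Bb ← Dd
  Tt is a chain here and Tt is conditioned on, so the path is blocked at Tt.
Path 5: Pp → Tt → Aa → Bb ← Ss → Dd
  Tt is a chain here and Tt is conditioned on, so the path is blocked at Tt.
Path 6: Pp → Tt → Aa → Mm → Dd
  Tt is a chain here and Tt is conditioned on, so the path is blocked at Tt.
Since every path is blocked, d-separation holds.

Yes — Pp and Dd are d-separated given {Mm, Tt}.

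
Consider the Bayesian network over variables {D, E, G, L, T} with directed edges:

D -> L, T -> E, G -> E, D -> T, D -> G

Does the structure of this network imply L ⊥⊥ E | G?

No

We examine all 2 paths between L and E:
Path 1: L ← D → T → E
  D is a fork and D is not conditioned on; T is a chain and T is not conditioned on — no node blocks this path, so it is active.
Path 2: L ← D → G → E
  G is a chain here and G is conditioned on, so the path is blocked at G.
At least one path is unblocked, so d-separation fails.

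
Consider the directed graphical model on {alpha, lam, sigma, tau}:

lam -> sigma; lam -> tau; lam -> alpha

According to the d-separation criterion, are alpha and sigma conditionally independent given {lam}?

Yes

Only one path connects alpha and sigma:
  1. alpha ← lam → sigma — lam:fork[blocks] ⇒ blocked
Since every path is blocked, d-separation holds.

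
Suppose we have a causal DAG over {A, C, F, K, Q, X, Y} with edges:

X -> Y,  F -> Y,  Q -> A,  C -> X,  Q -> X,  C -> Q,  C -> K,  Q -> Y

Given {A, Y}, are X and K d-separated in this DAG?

We examine all 3 paths between X and K:
Path 1: X ← Q ← C → K
  Q is a chain and Q is not conditioned on; C is a fork and C is not conditioned on — no node blocks this path, so it is active.
Path 2: X ← C → K
  C is a fork and C is not conditioned on — no node blocks this path, so it is active.
Path 3: X → Y ← Q ← C → K
  Y is a collider and Y is conditioned on, which opens it; Q is a chain and Q is not conditioned on; C is a fork and C is not conditioned on — no node blocks this path, so it is active.
At least one path is unblocked, so d-separation fails.

No — X and K are not d-separated given {A, Y}.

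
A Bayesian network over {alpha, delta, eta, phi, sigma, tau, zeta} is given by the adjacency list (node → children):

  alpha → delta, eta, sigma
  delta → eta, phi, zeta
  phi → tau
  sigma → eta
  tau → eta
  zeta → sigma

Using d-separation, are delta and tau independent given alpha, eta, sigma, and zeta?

Enumerating the 6 paths from delta to tau and testing each for blocking by {alpha, eta, sigma, zeta}:
Path 1: delta → zeta → sigma → eta ← tau
  zeta is a chain here and zeta is conditioned on, so the path is blocked at zeta.
Path 2: delta → zeta → sigma ← alpha → eta ← tau
  zeta is a chain here and zeta is conditioned on, so the path is blocked at zeta.
Path 3: delta → eta ← tau
  eta is a collider and eta is conditioned on, which opens it — no node blocks this path, so it is active.
Path 4: delta ← alpha → sigma → eta ← tau
  alpha is a fork here and alpha is conditioned on, so the path is blocked at alpha.
Path 5: delta ← alpha → eta ← tau
  alpha is a fork here and alpha is conditioned on, so the path is blocked at alpha.
Path 6: delta → phi → tau
  phi is a chain and phi is not conditioned on — no node blocks this path, so it is active.
At least one path is unblocked, so d-separation fails.

No — delta and tau are not d-separated given {alpha, eta, sigma, zeta}.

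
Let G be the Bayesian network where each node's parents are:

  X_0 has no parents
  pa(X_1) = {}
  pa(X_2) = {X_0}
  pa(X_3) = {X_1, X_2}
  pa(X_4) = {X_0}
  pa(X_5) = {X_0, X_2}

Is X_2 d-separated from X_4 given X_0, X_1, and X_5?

Yes

Enumerating the 2 paths from X_2 to X_4 and testing each for blocking by {X_0, X_1, X_5}:
Path 1: X_2 → X_5 ← X_0 → X_4
  X_0 is a fork here and X_0 is conditioned on, so the path is blocked at X_0.
Path 2: X_2 ← X_0 → X_4
  X_0 is a fork here and X_0 is conditioned on, so the path is blocked at X_0.
Every path is blocked, so X_2 and X_4 are d-separated given {X_0, X_1, X_5}.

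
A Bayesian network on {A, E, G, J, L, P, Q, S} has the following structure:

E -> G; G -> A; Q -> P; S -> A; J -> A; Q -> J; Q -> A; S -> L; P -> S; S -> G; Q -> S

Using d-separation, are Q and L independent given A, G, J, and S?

Yes — Q and L are d-separated given {A, G, J, S}.

There are 6 undirected paths between Q and L; checking each against the conditioning set {A, G, J, S}:
Path 1: Q → J → A ← S → L
  J is a chain here and J is conditioned on, so the path is blocked at J.
Path 2: Q → J → A ← G ← S → L
  J is a chain here and J is conditioned on, so the path is blocked at J.
Path 3: Q → A ← S → L
  S is a fork here and S is conditioned on, so the path is blocked at S.
Path 4: Q → A ← G ← S → L
  G is a chain here and G is conditioned on, so the path is blocked at G.
Path 5: Q → S → L
  S is a chain here and S is conditioned on, so the path is blocked at S.
Path 6: Q → P → S → L
  S is a chain here and S is conditioned on, so the path is blocked at S.
All paths are blocked; Q ⊥ L | {A, G, J, S} holds.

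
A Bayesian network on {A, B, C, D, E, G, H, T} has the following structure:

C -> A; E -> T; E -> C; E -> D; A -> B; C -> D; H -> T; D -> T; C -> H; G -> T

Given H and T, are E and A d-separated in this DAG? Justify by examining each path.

Enumerating the 5 paths from E to A and testing each for blocking by {H, T}:
Path 1: E → D → T ← H ← C → A
  H is a chain here and H is conditioned on, so the path is blocked at H.
Path 2: E → D ← C → A
  D is a collider and its descendant T is conditioned on, which opens it; C is a fork and C is not conditioned on — no node blocks this path, so it is active.
Path 3: E → T ← D ← C → A
  T is a collider and T is conditioned on, which opens it; D is a chain and D is not conditioned on; C is a fork and C is not conditioned on — no node blocks this path, so it is active.
Path 4: E → T ← H ← C → A
  H is a chain here and H is conditioned on, so the path is blocked at H.
Path 5: E → C → A
  C is a chain and C is not conditioned on — no node blocks this path, so it is active.
Because an active path exists, E and A are not d-separated.

No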